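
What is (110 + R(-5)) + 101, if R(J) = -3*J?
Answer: 226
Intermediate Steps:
(110 + R(-5)) + 101 = (110 - 3*(-5)) + 101 = (110 + 15) + 101 = 125 + 101 = 226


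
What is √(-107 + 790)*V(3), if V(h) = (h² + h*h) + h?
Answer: 21*√683 ≈ 548.82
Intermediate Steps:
V(h) = h + 2*h² (V(h) = (h² + h²) + h = 2*h² + h = h + 2*h²)
√(-107 + 790)*V(3) = √(-107 + 790)*(3*(1 + 2*3)) = √683*(3*(1 + 6)) = √683*(3*7) = √683*21 = 21*√683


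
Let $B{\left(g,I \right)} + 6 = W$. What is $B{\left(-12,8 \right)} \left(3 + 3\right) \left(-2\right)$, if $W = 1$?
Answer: $60$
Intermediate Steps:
$B{\left(g,I \right)} = -5$ ($B{\left(g,I \right)} = -6 + 1 = -5$)
$B{\left(-12,8 \right)} \left(3 + 3\right) \left(-2\right) = - 5 \left(3 + 3\right) \left(-2\right) = - 5 \cdot 6 \left(-2\right) = \left(-5\right) \left(-12\right) = 60$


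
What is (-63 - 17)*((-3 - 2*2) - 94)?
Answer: 8080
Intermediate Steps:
(-63 - 17)*((-3 - 2*2) - 94) = -80*((-3 - 4) - 94) = -80*(-7 - 94) = -80*(-101) = 8080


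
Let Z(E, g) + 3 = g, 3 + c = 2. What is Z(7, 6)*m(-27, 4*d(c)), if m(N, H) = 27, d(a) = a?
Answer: 81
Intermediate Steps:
c = -1 (c = -3 + 2 = -1)
Z(E, g) = -3 + g
Z(7, 6)*m(-27, 4*d(c)) = (-3 + 6)*27 = 3*27 = 81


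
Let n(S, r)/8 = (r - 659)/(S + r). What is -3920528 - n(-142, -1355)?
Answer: -5869046528/1497 ≈ -3.9205e+6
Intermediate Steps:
n(S, r) = 8*(-659 + r)/(S + r) (n(S, r) = 8*((r - 659)/(S + r)) = 8*((-659 + r)/(S + r)) = 8*(-659 + r)/(S + r))
-3920528 - n(-142, -1355) = -3920528 - 8*(-659 - 1355)/(-142 - 1355) = -3920528 - 8*(-2014)/(-1497) = -3920528 - 8*(-1)*(-2014)/1497 = -3920528 - 1*16112/1497 = -3920528 - 16112/1497 = -5869046528/1497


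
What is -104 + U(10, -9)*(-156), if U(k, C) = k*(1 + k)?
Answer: -17264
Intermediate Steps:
-104 + U(10, -9)*(-156) = -104 + (10*(1 + 10))*(-156) = -104 + (10*11)*(-156) = -104 + 110*(-156) = -104 - 17160 = -17264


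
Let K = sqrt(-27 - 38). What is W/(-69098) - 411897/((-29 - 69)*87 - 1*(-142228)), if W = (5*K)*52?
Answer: -411897/133702 - 130*I*sqrt(65)/34549 ≈ -3.0807 - 0.030336*I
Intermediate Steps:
K = I*sqrt(65) (K = sqrt(-65) = I*sqrt(65) ≈ 8.0623*I)
W = 260*I*sqrt(65) (W = (5*(I*sqrt(65)))*52 = (5*I*sqrt(65))*52 = 260*I*sqrt(65) ≈ 2096.2*I)
W/(-69098) - 411897/((-29 - 69)*87 - 1*(-142228)) = (260*I*sqrt(65))/(-69098) - 411897/((-29 - 69)*87 - 1*(-142228)) = (260*I*sqrt(65))*(-1/69098) - 411897/(-98*87 + 142228) = -130*I*sqrt(65)/34549 - 411897/(-8526 + 142228) = -130*I*sqrt(65)/34549 - 411897/133702 = -411897/133702 - 130*I*sqrt(65)/34549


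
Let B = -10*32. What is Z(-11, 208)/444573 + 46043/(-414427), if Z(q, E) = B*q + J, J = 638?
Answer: -2082920797/20471450519 ≈ -0.10175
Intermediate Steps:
B = -320
Z(q, E) = 638 - 320*q (Z(q, E) = -320*q + 638 = 638 - 320*q)
Z(-11, 208)/444573 + 46043/(-414427) = (638 - 320*(-11))/444573 + 46043/(-414427) = (638 + 3520)*(1/444573) + 46043*(-1/414427) = 4158*(1/444573) - 46043/414427 = 462/49397 - 46043/414427 = -2082920797/20471450519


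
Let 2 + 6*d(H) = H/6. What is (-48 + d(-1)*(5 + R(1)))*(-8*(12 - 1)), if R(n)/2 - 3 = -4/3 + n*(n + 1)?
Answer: 124630/27 ≈ 4615.9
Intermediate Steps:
d(H) = -⅓ + H/36 (d(H) = -⅓ + (H/6)/6 = -⅓ + H/36)
R(n) = 10/3 + 2*n*(1 + n) (R(n) = 6 + 2*(-4/3 + n*(n + 1)) = 6 + 2*(-4*⅓ + n*(1 + n)) = 6 + 2*(-4/3 + n*(1 + n)) = 6 + (-8/3 + 2*n*(1 + n)) = 10/3 + 2*n*(1 + n))
(-48 + d(-1)*(5 + R(1)))*(-8*(12 - 1)) = (-48 + (-⅓ + (1/36)*(-1))*(5 + (10/3 + 2*1 + 2*1²)))*(-8*(12 - 1)) = (-48 + (-⅓ - 1/36)*(5 + (10/3 + 2 + 2*1)))*(-8*11) = (-48 - 13*(5 + (10/3 + 2 + 2))/36)*(-88) = (-48 - 13*(5 + 22/3)/36)*(-88) = (-48 - 13/36*37/3)*(-88) = (-48 - 481/108)*(-88) = -5665/108*(-88) = 124630/27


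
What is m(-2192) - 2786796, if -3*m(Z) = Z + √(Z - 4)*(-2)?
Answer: -8358196/3 + 4*I*√61 ≈ -2.7861e+6 + 31.241*I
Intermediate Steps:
m(Z) = -Z/3 + 2*√(-4 + Z)/3 (m(Z) = -(Z + √(Z - 4)*(-2))/3 = -(Z + √(-4 + Z)*(-2))/3 = -(Z - 2*√(-4 + Z))/3 = -Z/3 + 2*√(-4 + Z)/3)
m(-2192) - 2786796 = (-⅓*(-2192) + 2*√(-4 - 2192)/3) - 2786796 = (2192/3 + 2*√(-2196)/3) - 2786796 = (2192/3 + 2*(6*I*√61)/3) - 2786796 = (2192/3 + 4*I*√61) - 2786796 = -8358196/3 + 4*I*√61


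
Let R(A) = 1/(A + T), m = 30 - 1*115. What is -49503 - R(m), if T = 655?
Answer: -28216711/570 ≈ -49503.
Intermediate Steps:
m = -85 (m = 30 - 115 = -85)
R(A) = 1/(655 + A) (R(A) = 1/(A + 655) = 1/(655 + A))
-49503 - R(m) = -49503 - 1/(655 - 85) = -49503 - 1/570 = -28216711/570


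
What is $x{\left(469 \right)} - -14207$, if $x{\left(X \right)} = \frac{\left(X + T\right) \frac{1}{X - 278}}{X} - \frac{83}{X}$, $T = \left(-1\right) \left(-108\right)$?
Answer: $\frac{18994531}{1337} \approx 14207.0$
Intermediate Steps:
$T = 108$
$x{\left(X \right)} = - \frac{83}{X} + \frac{108 + X}{X \left(-278 + X\right)}$ ($x{\left(X \right)} = \frac{\left(X + 108\right) \frac{1}{X - 278}}{X} - \frac{83}{X} = \frac{\left(108 + X\right) \frac{1}{-278 + X}}{X} - \frac{83}{X} = \frac{\frac{1}{-278 + X} \left(108 + X\right)}{X} - \frac{83}{X} = \frac{108 + X}{X \left(-278 + X\right)} - \frac{83}{X} = - \frac{83}{X} + \frac{108 + X}{X \left(-278 + X\right)}$)
$x{\left(469 \right)} - -14207 = \frac{2 \left(11591 - 19229\right)}{469 \left(-278 + 469\right)} - -14207 = 2 \cdot \frac{1}{469} \cdot \frac{1}{191} \left(11591 - 19229\right) + 14207 = 2 \cdot \frac{1}{469} \cdot \frac{1}{191} \left(-7638\right) + 14207 = - \frac{228}{1337} + 14207 = \frac{18994531}{1337}$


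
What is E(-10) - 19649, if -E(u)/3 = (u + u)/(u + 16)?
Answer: -19639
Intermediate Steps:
E(u) = -6*u/(16 + u) (E(u) = -3*(u + u)/(u + 16) = -3*2*u/(16 + u) = -6*u/(16 + u))
E(-10) - 19649 = -6*(-10)/(16 - 10) - 19649 = -6*(-10)/6 - 19649 = -6*(-10)*⅙ - 19649 = 10 - 19649 = -19639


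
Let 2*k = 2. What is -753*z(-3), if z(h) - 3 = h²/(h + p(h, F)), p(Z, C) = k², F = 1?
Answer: 2259/2 ≈ 1129.5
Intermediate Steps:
k = 1 (k = (½)*2 = 1)
p(Z, C) = 1 (p(Z, C) = 1² = 1)
z(h) = 3 + h²/(1 + h) (z(h) = 3 + h²/(h + 1) = 3 + h²/(1 + h))
-753*z(-3) = -753*(3 + (-3)² + 3*(-3))/(1 - 3) = -753*(3 + 9 - 9)/(-2) = -(-753)*3/2 = -753*(-3/2) = 2259/2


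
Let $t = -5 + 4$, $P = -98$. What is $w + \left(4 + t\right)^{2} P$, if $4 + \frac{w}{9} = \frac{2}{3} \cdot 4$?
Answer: $-894$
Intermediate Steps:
$t = -1$
$w = -12$ ($w = -36 + 9 \cdot \frac{2}{3} \cdot 4 = -36 + 9 \cdot \frac{8}{3} = -36 + 24 = -12$)
$w + \left(4 + t\right)^{2} P = -12 + \left(4 - 1\right)^{2} \left(-98\right) = -12 + 3^{2} \left(-98\right) = -12 + 9 \left(-98\right) = -12 - 882 = -894$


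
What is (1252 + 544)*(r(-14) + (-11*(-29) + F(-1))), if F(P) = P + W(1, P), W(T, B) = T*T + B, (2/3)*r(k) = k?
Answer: 533412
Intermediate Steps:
r(k) = 3*k/2
W(T, B) = B + T² (W(T, B) = T² + B = B + T²)
F(P) = 1 + 2*P (F(P) = P + (P + 1²) = P + (P + 1) = P + (1 + P) = 1 + 2*P)
(1252 + 544)*(r(-14) + (-11*(-29) + F(-1))) = (1252 + 544)*((3/2)*(-14) + (-11*(-29) + (1 + 2*(-1)))) = 1796*(-21 + (319 + (1 - 2))) = 1796*(-21 + (319 - 1)) = 1796*(-21 + 318) = 1796*297 = 533412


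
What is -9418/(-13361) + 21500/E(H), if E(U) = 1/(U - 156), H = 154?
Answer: -574513582/13361 ≈ -42999.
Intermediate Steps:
E(U) = 1/(-156 + U)
-9418/(-13361) + 21500/E(H) = -9418/(-13361) + 21500/(1/(-156 + 154)) = -9418*(-1/13361) + 21500/(1/(-2)) = 9418/13361 + 21500/(-1/2) = 9418/13361 + 21500*(-2) = 9418/13361 - 43000 = -574513582/13361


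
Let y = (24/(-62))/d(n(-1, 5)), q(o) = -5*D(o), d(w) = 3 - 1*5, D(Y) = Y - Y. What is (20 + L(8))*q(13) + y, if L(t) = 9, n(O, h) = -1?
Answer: 6/31 ≈ 0.19355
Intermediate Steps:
D(Y) = 0
d(w) = -2 (d(w) = 3 - 5 = -2)
q(o) = 0 (q(o) = -5*0 = 0)
y = 6/31 (y = (24/(-62))/(-2) = (24*(-1/62))*(-1/2) = -12/31*(-1/2) = 6/31 ≈ 0.19355)
(20 + L(8))*q(13) + y = (20 + 9)*0 + 6/31 = 29*0 + 6/31 = 0 + 6/31 = 6/31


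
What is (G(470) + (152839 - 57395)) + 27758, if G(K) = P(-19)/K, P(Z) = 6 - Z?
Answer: 11580993/94 ≈ 1.2320e+5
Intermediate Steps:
G(K) = 25/K (G(K) = (6 - 1*(-19))/K = (6 + 19)/K = 25/K)
(G(470) + (152839 - 57395)) + 27758 = (25/470 + (152839 - 57395)) + 27758 = (25*(1/470) + 95444) + 27758 = (5/94 + 95444) + 27758 = 8971741/94 + 27758 = 11580993/94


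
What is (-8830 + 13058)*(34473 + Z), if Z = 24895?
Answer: 251007904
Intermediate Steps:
(-8830 + 13058)*(34473 + Z) = (-8830 + 13058)*(34473 + 24895) = 4228*59368 = 251007904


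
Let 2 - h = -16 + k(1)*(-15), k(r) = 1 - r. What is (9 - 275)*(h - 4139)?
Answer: 1096186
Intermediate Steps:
h = 18 (h = 2 - (-16 + (1 - 1*1)*(-15)) = 2 - (-16 + (1 - 1)*(-15)) = 2 - (-16 + 0*(-15)) = 2 - (-16 + 0) = 2 - 1*(-16) = 2 + 16 = 18)
(9 - 275)*(h - 4139) = (9 - 275)*(18 - 4139) = -266*(-4121) = 1096186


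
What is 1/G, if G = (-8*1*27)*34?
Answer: -1/7344 ≈ -0.00013617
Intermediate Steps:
G = -7344 (G = -8*27*34 = -216*34 = -7344)
1/G = 1/(-7344) = -1/7344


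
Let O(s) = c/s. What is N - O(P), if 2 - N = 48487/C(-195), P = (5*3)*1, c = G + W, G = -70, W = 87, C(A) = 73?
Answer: -726356/1095 ≈ -663.34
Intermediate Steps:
c = 17 (c = -70 + 87 = 17)
P = 15 (P = 15*1 = 15)
O(s) = 17/s
N = -48341/73 (N = 2 - 48487/73 = -48341/73 ≈ -662.21)
N - O(P) = -48341/73 - 17/15 = -726356/1095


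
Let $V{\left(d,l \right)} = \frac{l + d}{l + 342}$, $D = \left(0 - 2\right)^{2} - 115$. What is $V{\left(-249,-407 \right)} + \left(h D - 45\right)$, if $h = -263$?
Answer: $\frac{1895276}{65} \approx 29158.0$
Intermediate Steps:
$D = -111$ ($D = \left(-2\right)^{2} - 115 = 4 - 115 = -111$)
$V{\left(d,l \right)} = \frac{d + l}{342 + l}$
$V{\left(-249,-407 \right)} + \left(h D - 45\right) = \frac{-249 - 407}{342 - 407} - -29148 = \frac{1}{-65} \left(-656\right) + \left(29193 - 45\right) = \left(- \frac{1}{65}\right) \left(-656\right) + 29148 = \frac{656}{65} + 29148 = \frac{1895276}{65}$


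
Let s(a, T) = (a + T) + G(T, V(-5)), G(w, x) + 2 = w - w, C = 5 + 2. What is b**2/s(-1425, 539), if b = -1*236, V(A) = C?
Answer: -6962/111 ≈ -62.721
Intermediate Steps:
C = 7
V(A) = 7
b = -236
G(w, x) = -2 (G(w, x) = -2 + (w - w) = -2 + 0 = -2)
s(a, T) = -2 + T + a (s(a, T) = (a + T) - 2 = (T + a) - 2 = -2 + T + a)
b**2/s(-1425, 539) = (-236)**2/(-2 + 539 - 1425) = 55696/(-888) = 55696*(-1/888) = -6962/111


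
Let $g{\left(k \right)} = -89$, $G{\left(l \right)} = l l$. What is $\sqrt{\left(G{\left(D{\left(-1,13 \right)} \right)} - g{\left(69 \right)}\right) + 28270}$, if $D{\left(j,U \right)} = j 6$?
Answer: $3 \sqrt{3155} \approx 168.51$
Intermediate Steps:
$D{\left(j,U \right)} = 6 j$
$G{\left(l \right)} = l^{2}$
$\sqrt{\left(G{\left(D{\left(-1,13 \right)} \right)} - g{\left(69 \right)}\right) + 28270} = \sqrt{\left(\left(6 \left(-1\right)\right)^{2} - -89\right) + 28270} = \sqrt{\left(\left(-6\right)^{2} + 89\right) + 28270} = \sqrt{\left(36 + 89\right) + 28270} = \sqrt{125 + 28270} = \sqrt{28395} = 3 \sqrt{3155}$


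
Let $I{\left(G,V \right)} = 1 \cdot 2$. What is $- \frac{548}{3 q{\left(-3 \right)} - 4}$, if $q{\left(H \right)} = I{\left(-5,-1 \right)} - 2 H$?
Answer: $- \frac{137}{5} \approx -27.4$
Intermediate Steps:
$I{\left(G,V \right)} = 2$
$q{\left(H \right)} = 2 - 2 H$
$- \frac{548}{3 q{\left(-3 \right)} - 4} = - \frac{548}{3 \left(2 - -6\right) - 4} = - \frac{548}{3 \left(2 + 6\right) - 4} = - \frac{548}{3 \cdot 8 - 4} = - \frac{548}{24 - 4} = - \frac{548}{20} = \left(-548\right) \frac{1}{20} = - \frac{137}{5}$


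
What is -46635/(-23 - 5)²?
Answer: -46635/784 ≈ -59.483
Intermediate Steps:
-46635/(-23 - 5)² = -46635/((-28)²) = -46635/784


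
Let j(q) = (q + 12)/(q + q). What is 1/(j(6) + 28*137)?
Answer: 2/7675 ≈ 0.00026059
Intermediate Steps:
j(q) = (12 + q)/(2*q) (j(q) = (12 + q)/((2*q)) = (12 + q)*(1/(2*q)) = (12 + q)/(2*q))
1/(j(6) + 28*137) = 1/((1/2)*(12 + 6)/6 + 28*137) = 1/((1/2)*(1/6)*18 + 3836) = 1/(3/2 + 3836) = 1/(7675/2) = 2/7675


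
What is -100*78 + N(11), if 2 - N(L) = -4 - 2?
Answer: -7792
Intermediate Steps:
N(L) = 8 (N(L) = 2 - (-4 - 2) = 2 - 1*(-6) = 2 + 6 = 8)
-100*78 + N(11) = -100*78 + 8 = -7800 + 8 = -7792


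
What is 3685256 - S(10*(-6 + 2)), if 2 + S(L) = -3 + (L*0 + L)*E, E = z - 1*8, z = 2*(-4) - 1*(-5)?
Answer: 3684821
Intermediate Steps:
z = -3 (z = -8 + 5 = -3)
E = -11 (E = -3 - 1*8 = -3 - 8 = -11)
S(L) = -5 - 11*L (S(L) = -2 + (-3 + (L*0 + L)*(-11)) = -2 + (-3 + (0 + L)*(-11)) = -2 + (-3 + L*(-11)) = -2 + (-3 - 11*L) = -5 - 11*L)
3685256 - S(10*(-6 + 2)) = 3685256 - (-5 - 110*(-6 + 2)) = 3685256 - (-5 - 110*(-4)) = 3685256 - (-5 - 11*(-40)) = 3685256 - (-5 + 440) = 3685256 - 1*435 = 3685256 - 435 = 3684821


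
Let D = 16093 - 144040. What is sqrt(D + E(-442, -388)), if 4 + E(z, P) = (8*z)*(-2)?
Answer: 33*I*sqrt(111) ≈ 347.68*I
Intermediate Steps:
E(z, P) = -4 - 16*z (E(z, P) = -4 + (8*z)*(-2) = -4 - 16*z)
D = -127947
sqrt(D + E(-442, -388)) = sqrt(-127947 + (-4 - 16*(-442))) = sqrt(-127947 + (-4 + 7072)) = sqrt(-127947 + 7068) = sqrt(-120879) = 33*I*sqrt(111)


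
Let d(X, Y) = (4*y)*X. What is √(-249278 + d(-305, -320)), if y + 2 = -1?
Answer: I*√245618 ≈ 495.6*I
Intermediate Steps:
y = -3 (y = -2 - 1 = -3)
d(X, Y) = -12*X (d(X, Y) = (4*(-3))*X = -12*X)
√(-249278 + d(-305, -320)) = √(-249278 - 12*(-305)) = √(-249278 + 3660) = √(-245618) = I*√245618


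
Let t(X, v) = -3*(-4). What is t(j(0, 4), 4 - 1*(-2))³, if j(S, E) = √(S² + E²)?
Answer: 1728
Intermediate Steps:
j(S, E) = √(E² + S²)
t(X, v) = 12
t(j(0, 4), 4 - 1*(-2))³ = 12³ = 1728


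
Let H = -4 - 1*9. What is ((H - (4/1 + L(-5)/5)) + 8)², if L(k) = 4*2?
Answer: 2809/25 ≈ 112.36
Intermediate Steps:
L(k) = 8
H = -13 (H = -4 - 9 = -13)
((H - (4/1 + L(-5)/5)) + 8)² = ((-13 - (4/1 + 8/5)) + 8)² = ((-13 - (4*1 + 8*(⅕))) + 8)² = ((-13 - (4 + 8/5)) + 8)² = ((-13 - 1*28/5) + 8)² = ((-13 - 28/5) + 8)² = (-93/5 + 8)² = (-53/5)² = 2809/25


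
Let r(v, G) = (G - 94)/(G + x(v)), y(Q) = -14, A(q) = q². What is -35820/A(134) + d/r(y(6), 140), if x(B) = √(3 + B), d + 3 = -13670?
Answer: -4296672755/103247 - 13673*I*√11/46 ≈ -41616.0 - 985.83*I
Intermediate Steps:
d = -13673 (d = -3 - 13670 = -13673)
r(v, G) = (-94 + G)/(G + √(3 + v)) (r(v, G) = (G - 94)/(G + √(3 + v)) = (-94 + G)/(G + √(3 + v)))
-35820/A(134) + d/r(y(6), 140) = -35820/(134²) - 13673*(140 + √(3 - 14))/(-94 + 140) = -35820/17956 - (957110/23 + 13673*I*√11/46) = -35820*1/17956 - (957110/23 + 13673*I*√11/46) = -8955/4489 - (957110/23 + 13673*I*√11/46) = -8955/4489 - 13673*(70/23 + I*√11/46) = -8955/4489 + (-957110/23 - 13673*I*√11/46) = -4296672755/103247 - 13673*I*√11/46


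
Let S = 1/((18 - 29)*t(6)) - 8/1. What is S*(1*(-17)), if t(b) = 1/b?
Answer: 1598/11 ≈ 145.27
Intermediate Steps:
S = -94/11 (S = 1/((18 - 29)*(1/6)) - 8/1 = 1/((-11)*(1/6)) - 8*1 = -1/11*6 - 8 = -6/11 - 8 = -94/11 ≈ -8.5455)
S*(1*(-17)) = -94*(-17)/11 = -94/11*(-17) = 1598/11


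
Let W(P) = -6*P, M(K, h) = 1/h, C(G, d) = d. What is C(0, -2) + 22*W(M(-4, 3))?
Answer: -46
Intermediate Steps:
C(0, -2) + 22*W(M(-4, 3)) = -2 + 22*(-6/3) = -2 + 22*(-6*1/3) = -2 + 22*(-2) = -2 - 44 = -46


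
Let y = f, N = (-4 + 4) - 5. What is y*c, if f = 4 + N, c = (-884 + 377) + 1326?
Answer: -819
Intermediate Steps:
N = -5 (N = 0 - 5 = -5)
c = 819 (c = -507 + 1326 = 819)
f = -1 (f = 4 - 5 = -1)
y = -1
y*c = -1*819 = -819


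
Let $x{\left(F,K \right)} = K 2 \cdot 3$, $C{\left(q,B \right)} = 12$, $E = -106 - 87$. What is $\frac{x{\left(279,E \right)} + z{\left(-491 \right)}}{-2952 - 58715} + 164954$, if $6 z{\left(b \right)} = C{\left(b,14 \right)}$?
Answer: $\frac{10172219474}{61667} \approx 1.6495 \cdot 10^{5}$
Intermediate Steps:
$E = -193$
$z{\left(b \right)} = 2$ ($z{\left(b \right)} = \frac{1}{6} \cdot 12 = 2$)
$x{\left(F,K \right)} = 6 K$ ($x{\left(F,K \right)} = 2 K 3 = 6 K$)
$\frac{x{\left(279,E \right)} + z{\left(-491 \right)}}{-2952 - 58715} + 164954 = \frac{6 \left(-193\right) + 2}{-2952 - 58715} + 164954 = \frac{-1158 + 2}{-61667} + 164954 = \left(-1156\right) \left(- \frac{1}{61667}\right) + 164954 = \frac{1156}{61667} + 164954 = \frac{10172219474}{61667}$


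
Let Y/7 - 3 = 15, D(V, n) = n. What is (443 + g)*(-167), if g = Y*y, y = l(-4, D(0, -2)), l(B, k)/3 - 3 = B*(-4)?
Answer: -1273375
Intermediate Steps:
l(B, k) = 9 - 12*B (l(B, k) = 9 + 3*(B*(-4)) = 9 + 3*(-4*B) = 9 - 12*B)
y = 57 (y = 9 - 12*(-4) = 9 + 48 = 57)
Y = 126 (Y = 21 + 7*15 = 21 + 105 = 126)
g = 7182 (g = 126*57 = 7182)
(443 + g)*(-167) = (443 + 7182)*(-167) = 7625*(-167) = -1273375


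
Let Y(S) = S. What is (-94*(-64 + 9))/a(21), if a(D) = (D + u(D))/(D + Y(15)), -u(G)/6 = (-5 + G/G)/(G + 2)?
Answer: 1426920/169 ≈ 8443.3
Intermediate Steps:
u(G) = 24/(2 + G) (u(G) = -6*(-5 + G/G)/(G + 2) = -6*(-5 + 1)/(2 + G) = -(-24)/(2 + G) = 24/(2 + G))
a(D) = (D + 24/(2 + D))/(15 + D) (a(D) = (D + 24/(2 + D))/(D + 15) = (D + 24/(2 + D))/(15 + D))
(-94*(-64 + 9))/a(21) = (-94*(-64 + 9))/(((24 + 21*(2 + 21))/((2 + 21)*(15 + 21)))) = (-94*(-55))/(((24 + 21*23)/(23*36))) = 5170/(((1/23)*(1/36)*(24 + 483))) = 5170/(((1/23)*(1/36)*507)) = 5170/(169/276) = 5170*(276/169) = 1426920/169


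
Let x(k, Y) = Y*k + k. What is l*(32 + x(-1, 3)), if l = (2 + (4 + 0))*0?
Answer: 0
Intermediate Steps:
x(k, Y) = k + Y*k
l = 0 (l = (2 + 4)*0 = 6*0 = 0)
l*(32 + x(-1, 3)) = 0*(32 - (1 + 3)) = 0*(32 - 1*4) = 0*(32 - 4) = 0*28 = 0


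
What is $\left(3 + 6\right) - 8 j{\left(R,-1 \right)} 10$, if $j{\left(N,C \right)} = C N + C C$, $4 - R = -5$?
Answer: $5760$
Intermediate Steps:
$R = 9$ ($R = 4 - -5 = 4 + 5 = 9$)
$j{\left(N,C \right)} = C^{2} + C N$ ($j{\left(N,C \right)} = C N + C^{2} = C^{2} + C N$)
$\left(3 + 6\right) - 8 j{\left(R,-1 \right)} 10 = \left(3 + 6\right) - 8 \left(- (-1 + 9)\right) 10 = 9 - 8 \left(\left(-1\right) 8\right) 10 = 9 \left(-8\right) \left(-8\right) 10 = 9 \cdot 64 \cdot 10 = 9 \cdot 640 = 5760$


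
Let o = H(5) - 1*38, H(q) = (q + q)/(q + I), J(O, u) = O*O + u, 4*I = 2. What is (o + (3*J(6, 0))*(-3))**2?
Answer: 15697444/121 ≈ 1.2973e+5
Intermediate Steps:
I = 1/2 (I = (1/4)*2 = 1/2 ≈ 0.50000)
J(O, u) = u + O**2 (J(O, u) = O**2 + u = u + O**2)
H(q) = 2*q/(1/2 + q) (H(q) = (q + q)/(q + 1/2) = (2*q)/(1/2 + q) = 2*q/(1/2 + q))
o = -398/11 (o = 4*5/(1 + 2*5) - 1*38 = 4*5/(1 + 10) - 38 = 4*5/11 - 38 = 4*5*(1/11) - 38 = 20/11 - 38 = -398/11 ≈ -36.182)
(o + (3*J(6, 0))*(-3))**2 = (-398/11 + (3*(0 + 6**2))*(-3))**2 = (-398/11 + (3*(0 + 36))*(-3))**2 = (-398/11 + (3*36)*(-3))**2 = (-398/11 + 108*(-3))**2 = (-398/11 - 324)**2 = (-3962/11)**2 = 15697444/121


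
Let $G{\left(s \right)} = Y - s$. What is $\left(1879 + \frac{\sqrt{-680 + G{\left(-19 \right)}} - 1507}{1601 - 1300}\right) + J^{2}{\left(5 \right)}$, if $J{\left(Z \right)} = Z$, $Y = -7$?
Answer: $\frac{571597}{301} + \frac{2 i \sqrt{167}}{301} \approx 1899.0 + 0.085866 i$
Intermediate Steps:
$G{\left(s \right)} = -7 - s$
$\left(1879 + \frac{\sqrt{-680 + G{\left(-19 \right)}} - 1507}{1601 - 1300}\right) + J^{2}{\left(5 \right)} = \left(1879 + \frac{\sqrt{-680 - -12} - 1507}{1601 - 1300}\right) + 5^{2} = \left(1879 + \frac{\sqrt{-680 + \left(-7 + 19\right)} - 1507}{1601 - 1300}\right) + 25 = \left(1879 + \frac{\sqrt{-680 + 12} - 1507}{301}\right) + 25 = \left(1879 + \left(\sqrt{-668} - 1507\right) \frac{1}{301}\right) + 25 = \left(1879 + \left(2 i \sqrt{167} - 1507\right) \frac{1}{301}\right) + 25 = \left(1879 + \left(-1507 + 2 i \sqrt{167}\right) \frac{1}{301}\right) + 25 = \left(1879 - \left(\frac{1507}{301} - \frac{2 i \sqrt{167}}{301}\right)\right) + 25 = \left(\frac{564072}{301} + \frac{2 i \sqrt{167}}{301}\right) + 25 = \frac{571597}{301} + \frac{2 i \sqrt{167}}{301}$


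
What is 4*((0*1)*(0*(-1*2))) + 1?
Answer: 1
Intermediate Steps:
4*((0*1)*(0*(-1*2))) + 1 = 4*(0*(0*(-2))) + 1 = 4*(0*0) + 1 = 4*0 + 1 = 0 + 1 = 1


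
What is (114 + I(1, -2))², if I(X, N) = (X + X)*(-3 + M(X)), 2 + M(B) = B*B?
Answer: 11236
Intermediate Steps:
M(B) = -2 + B² (M(B) = -2 + B*B = -2 + B²)
I(X, N) = 2*X*(-5 + X²) (I(X, N) = (X + X)*(-3 + (-2 + X²)) = (2*X)*(-5 + X²) = 2*X*(-5 + X²))
(114 + I(1, -2))² = (114 + 2*1*(-5 + 1²))² = (114 + 2*1*(-5 + 1))² = (114 + 2*1*(-4))² = (114 - 8)² = 106² = 11236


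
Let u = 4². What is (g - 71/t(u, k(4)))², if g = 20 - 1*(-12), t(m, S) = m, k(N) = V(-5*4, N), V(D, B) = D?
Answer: 194481/256 ≈ 759.69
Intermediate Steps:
k(N) = -20 (k(N) = -5*4 = -20)
u = 16
g = 32 (g = 20 + 12 = 32)
(g - 71/t(u, k(4)))² = (32 - 71/16)² = (441/16)² = 194481/256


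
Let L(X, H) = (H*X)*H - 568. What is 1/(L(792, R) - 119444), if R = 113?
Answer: 1/9993036 ≈ 1.0007e-7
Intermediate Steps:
L(X, H) = -568 + X*H² (L(X, H) = X*H² - 568 = -568 + X*H²)
1/(L(792, R) - 119444) = 1/((-568 + 792*113²) - 119444) = 1/((-568 + 792*12769) - 119444) = 1/((-568 + 10113048) - 119444) = 1/(10112480 - 119444) = 1/9993036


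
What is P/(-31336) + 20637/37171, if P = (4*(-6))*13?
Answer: 82284798/145598807 ≈ 0.56515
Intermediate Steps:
P = -312 (P = -24*13 = -312)
P/(-31336) + 20637/37171 = -312/(-31336) + 20637/37171 = -312*(-1/31336) + 20637*(1/37171) = 39/3917 + 20637/37171 = 82284798/145598807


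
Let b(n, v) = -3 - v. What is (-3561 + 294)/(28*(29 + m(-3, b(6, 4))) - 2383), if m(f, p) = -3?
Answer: 3267/1655 ≈ 1.9740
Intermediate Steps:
(-3561 + 294)/(28*(29 + m(-3, b(6, 4))) - 2383) = (-3561 + 294)/(28*(29 - 3) - 2383) = -3267/(28*26 - 2383) = -3267/(728 - 2383) = -3267/(-1655) = -3267*(-1/1655) = 3267/1655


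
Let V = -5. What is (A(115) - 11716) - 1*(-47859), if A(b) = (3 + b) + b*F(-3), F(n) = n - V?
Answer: 36491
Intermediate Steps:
F(n) = 5 + n (F(n) = n - 1*(-5) = n + 5 = 5 + n)
A(b) = 3 + 3*b (A(b) = (3 + b) + b*(5 - 3) = (3 + b) + b*2 = (3 + b) + 2*b = 3 + 3*b)
(A(115) - 11716) - 1*(-47859) = ((3 + 3*115) - 11716) - 1*(-47859) = ((3 + 345) - 11716) + 47859 = (348 - 11716) + 47859 = -11368 + 47859 = 36491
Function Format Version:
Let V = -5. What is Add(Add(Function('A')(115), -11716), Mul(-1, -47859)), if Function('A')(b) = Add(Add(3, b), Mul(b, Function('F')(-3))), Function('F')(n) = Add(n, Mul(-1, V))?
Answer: 36491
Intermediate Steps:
Function('F')(n) = Add(5, n) (Function('F')(n) = Add(n, Mul(-1, -5)) = Add(n, 5) = Add(5, n))
Function('A')(b) = Add(3, Mul(3, b)) (Function('A')(b) = Add(Add(3, b), Mul(b, Add(5, -3))) = Add(Add(3, b), Mul(b, 2)) = Add(Add(3, b), Mul(2, b)) = Add(3, Mul(3, b)))
Add(Add(Function('A')(115), -11716), Mul(-1, -47859)) = Add(Add(Add(3, Mul(3, 115)), -11716), Mul(-1, -47859)) = Add(Add(Add(3, 345), -11716), 47859) = Add(Add(348, -11716), 47859) = Add(-11368, 47859) = 36491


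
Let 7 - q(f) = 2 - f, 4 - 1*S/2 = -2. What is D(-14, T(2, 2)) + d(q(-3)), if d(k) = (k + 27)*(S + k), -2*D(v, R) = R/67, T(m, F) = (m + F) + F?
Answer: 27199/67 ≈ 405.96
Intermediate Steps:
S = 12 (S = 8 - 2*(-2) = 8 + 4 = 12)
T(m, F) = m + 2*F (T(m, F) = (F + m) + F = m + 2*F)
q(f) = 5 + f (q(f) = 7 - (2 - f) = 7 + (-2 + f) = 5 + f)
D(v, R) = -R/134 (D(v, R) = -R/(2*67) = -R/134)
d(k) = (12 + k)*(27 + k) (d(k) = (k + 27)*(12 + k) = (27 + k)*(12 + k) = (12 + k)*(27 + k))
D(-14, T(2, 2)) + d(q(-3)) = -(2 + 2*2)/134 + (324 + (5 - 3)**2 + 39*(5 - 3)) = -(2 + 4)/134 + (324 + 2**2 + 39*2) = -1/134*6 + (324 + 4 + 78) = -3/67 + 406 = 27199/67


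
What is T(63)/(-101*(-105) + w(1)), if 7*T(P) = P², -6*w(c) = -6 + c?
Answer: 3402/63635 ≈ 0.053461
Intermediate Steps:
w(c) = 1 - c/6 (w(c) = -(-6 + c)/6 = 1 - c/6)
T(P) = P²/7
T(63)/(-101*(-105) + w(1)) = ((⅐)*63²)/(-101*(-105) + (1 - ⅙*1)) = ((⅐)*3969)/(10605 + (1 - ⅙)) = 567/(10605 + ⅚) = 567/(63635/6) = 567*(6/63635) = 3402/63635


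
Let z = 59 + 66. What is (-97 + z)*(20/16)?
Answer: 35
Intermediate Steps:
z = 125
(-97 + z)*(20/16) = (-97 + 125)*(20/16) = 28*(20*(1/16)) = 28*(5/4) = 35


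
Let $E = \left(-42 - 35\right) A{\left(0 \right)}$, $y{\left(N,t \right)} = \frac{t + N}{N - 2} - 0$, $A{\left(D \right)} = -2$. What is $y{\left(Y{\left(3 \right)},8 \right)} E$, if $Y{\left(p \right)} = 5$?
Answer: $\frac{2002}{3} \approx 667.33$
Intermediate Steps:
$y{\left(N,t \right)} = \frac{N + t}{-2 + N}$ ($y{\left(N,t \right)} = \frac{N + t}{-2 + N} + 0 = \frac{N + t}{-2 + N}$)
$E = 154$ ($E = \left(-42 - 35\right) \left(-2\right) = \left(-77\right) \left(-2\right) = 154$)
$y{\left(Y{\left(3 \right)},8 \right)} E = \frac{5 + 8}{-2 + 5} \cdot 154 = \frac{1}{3} \cdot 13 \cdot 154 = \frac{13}{3} \cdot 154 = \frac{2002}{3}$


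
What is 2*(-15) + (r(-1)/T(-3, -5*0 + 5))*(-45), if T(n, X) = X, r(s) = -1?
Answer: -21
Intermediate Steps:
2*(-15) + (r(-1)/T(-3, -5*0 + 5))*(-45) = 2*(-15) - 1/(-5*0 + 5)*(-45) = -30 - 1/(0 + 5)*(-45) = -30 - 1/5*(-45) = -30 - 1*⅕*(-45) = -30 - ⅕*(-45) = -30 + 9 = -21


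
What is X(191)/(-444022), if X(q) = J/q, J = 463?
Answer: -463/84808202 ≈ -5.4594e-6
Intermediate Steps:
X(q) = 463/q
X(191)/(-444022) = (463/191)/(-444022) = (463*(1/191))*(-1/444022) = (463/191)*(-1/444022) = -463/84808202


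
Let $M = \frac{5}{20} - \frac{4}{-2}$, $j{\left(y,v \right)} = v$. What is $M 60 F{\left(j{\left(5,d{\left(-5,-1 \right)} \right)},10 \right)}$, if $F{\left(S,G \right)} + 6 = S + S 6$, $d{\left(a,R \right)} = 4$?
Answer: $2970$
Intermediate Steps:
$M = \frac{9}{4}$ ($M = 5 \cdot \frac{1}{20} - -2 = \frac{1}{4} + 2 = \frac{9}{4} \approx 2.25$)
$F{\left(S,G \right)} = -6 + 7 S$ ($F{\left(S,G \right)} = -6 + \left(S + S 6\right) = -6 + \left(S + 6 S\right) = -6 + 7 S$)
$M 60 F{\left(j{\left(5,d{\left(-5,-1 \right)} \right)},10 \right)} = \frac{9}{4} \cdot 60 \left(-6 + 7 \cdot 4\right) = 135 \left(-6 + 28\right) = 135 \cdot 22 = 2970$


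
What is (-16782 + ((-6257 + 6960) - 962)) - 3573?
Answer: -20614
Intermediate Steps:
(-16782 + ((-6257 + 6960) - 962)) - 3573 = (-16782 + (703 - 962)) - 3573 = (-16782 - 259) - 3573 = -17041 - 3573 = -20614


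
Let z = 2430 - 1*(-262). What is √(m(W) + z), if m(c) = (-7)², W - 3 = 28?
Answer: √2741 ≈ 52.355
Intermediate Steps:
W = 31 (W = 3 + 28 = 31)
m(c) = 49
z = 2692 (z = 2430 + 262 = 2692)
√(m(W) + z) = √(49 + 2692) = √2741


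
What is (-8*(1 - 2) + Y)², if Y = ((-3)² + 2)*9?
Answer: 11449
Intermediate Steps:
Y = 99 (Y = (9 + 2)*9 = 11*9 = 99)
(-8*(1 - 2) + Y)² = (-8*(1 - 2) + 99)² = (-8*(-1) + 99)² = (8 + 99)² = 107² = 11449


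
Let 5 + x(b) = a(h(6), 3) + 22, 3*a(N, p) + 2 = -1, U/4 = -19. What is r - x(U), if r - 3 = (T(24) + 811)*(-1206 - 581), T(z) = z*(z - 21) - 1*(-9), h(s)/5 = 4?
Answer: -1594017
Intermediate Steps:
U = -76 (U = 4*(-19) = -76)
h(s) = 20 (h(s) = 5*4 = 20)
a(N, p) = -1 (a(N, p) = -⅔ + (⅓)*(-1) = -⅔ - ⅓ = -1)
x(b) = 16 (x(b) = -5 + (-1 + 22) = -5 + 21 = 16)
T(z) = 9 + z*(-21 + z) (T(z) = z*(-21 + z) + 9 = 9 + z*(-21 + z))
r = -1594001 (r = 3 + ((9 + 24² - 21*24) + 811)*(-1206 - 581) = 3 + ((9 + 576 - 504) + 811)*(-1787) = 3 + (81 + 811)*(-1787) = 3 + 892*(-1787) = 3 - 1594004 = -1594001)
r - x(U) = -1594001 - 1*16 = -1594001 - 16 = -1594017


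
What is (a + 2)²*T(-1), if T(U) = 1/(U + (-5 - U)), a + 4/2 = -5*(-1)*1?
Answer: -5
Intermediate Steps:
a = 3 (a = -2 - 5*(-1)*1 = -2 + 5*1 = -2 + 5 = 3)
T(U) = -⅕ (T(U) = 1/(-5) = -⅕)
(a + 2)²*T(-1) = (3 + 2)²*(-⅕) = 5²*(-⅕) = 25*(-⅕) = -5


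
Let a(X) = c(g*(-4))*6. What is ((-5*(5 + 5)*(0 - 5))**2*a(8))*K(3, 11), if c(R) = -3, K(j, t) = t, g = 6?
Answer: -12375000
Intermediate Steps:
a(X) = -18 (a(X) = -3*6 = -18)
((-5*(5 + 5)*(0 - 5))**2*a(8))*K(3, 11) = ((-5*(5 + 5)*(0 - 5))**2*(-18))*11 = ((-50*(-5))**2*(-18))*11 = ((-5*(-50))**2*(-18))*11 = (250**2*(-18))*11 = (62500*(-18))*11 = -1125000*11 = -12375000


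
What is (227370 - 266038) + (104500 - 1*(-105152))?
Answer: 170984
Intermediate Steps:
(227370 - 266038) + (104500 - 1*(-105152)) = -38668 + (104500 + 105152) = -38668 + 209652 = 170984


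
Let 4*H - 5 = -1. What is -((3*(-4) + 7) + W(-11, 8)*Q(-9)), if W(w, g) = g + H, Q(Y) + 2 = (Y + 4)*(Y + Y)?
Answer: -787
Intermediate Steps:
H = 1 (H = 5/4 + (¼)*(-1) = 5/4 - ¼ = 1)
Q(Y) = -2 + 2*Y*(4 + Y) (Q(Y) = -2 + (Y + 4)*(Y + Y) = -2 + (4 + Y)*(2*Y) = -2 + 2*Y*(4 + Y))
W(w, g) = 1 + g (W(w, g) = g + 1 = 1 + g)
-((3*(-4) + 7) + W(-11, 8)*Q(-9)) = -((3*(-4) + 7) + (1 + 8)*(-2 + 2*(-9)² + 8*(-9))) = -((-12 + 7) + 9*(-2 + 2*81 - 72)) = -(-5 + 9*(-2 + 162 - 72)) = -(-5 + 9*88) = -(-5 + 792) = -1*787 = -787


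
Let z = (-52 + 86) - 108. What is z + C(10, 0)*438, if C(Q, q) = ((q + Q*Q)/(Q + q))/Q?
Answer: 364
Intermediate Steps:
z = -74 (z = 34 - 108 = -74)
C(Q, q) = (q + Q**2)/(Q*(Q + q)) (C(Q, q) = ((q + Q**2)/(Q + q))/Q = (q + Q**2)/(Q*(Q + q)))
z + C(10, 0)*438 = -74 + ((0 + 10**2)/(10*(10 + 0)))*438 = -74 + ((1/10)*(0 + 100)/10)*438 = -74 + ((1/10)*(1/10)*100)*438 = -74 + 1*438 = -74 + 438 = 364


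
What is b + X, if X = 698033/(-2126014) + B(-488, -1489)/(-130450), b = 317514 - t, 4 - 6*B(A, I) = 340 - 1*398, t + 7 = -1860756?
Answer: 453090031479608579/208003894725 ≈ 2.1783e+6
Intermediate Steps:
t = -1860763 (t = -7 - 1860756 = -1860763)
B(A, I) = 31/3 (B(A, I) = ⅔ - (340 - 1*398)/6 = ⅔ - (340 - 398)/6 = ⅔ - ⅙*(-58) = ⅔ + 29/3 = 31/3)
b = 2178277 (b = 317514 - 1*(-1860763) = 317514 + 1860763 = 2178277)
X = -68310280246/208003894725 (X = 698033/(-2126014) + (31/3)/(-130450) = 698033*(-1/2126014) + (31/3)*(-1/130450) = -698033/2126014 - 31/391350 = -68310280246/208003894725 ≈ -0.32841)
b + X = 2178277 - 68310280246/208003894725 = 453090031479608579/208003894725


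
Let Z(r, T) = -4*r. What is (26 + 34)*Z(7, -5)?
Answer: -1680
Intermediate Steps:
(26 + 34)*Z(7, -5) = (26 + 34)*(-4*7) = 60*(-28) = -1680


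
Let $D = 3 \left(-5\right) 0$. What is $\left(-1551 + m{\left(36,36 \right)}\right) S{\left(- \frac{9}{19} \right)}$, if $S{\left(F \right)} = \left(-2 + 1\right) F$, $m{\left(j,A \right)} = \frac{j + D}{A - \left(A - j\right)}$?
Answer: $- \frac{13950}{19} \approx -734.21$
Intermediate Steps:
$D = 0$ ($D = \left(-15\right) 0 = 0$)
$m{\left(j,A \right)} = 1$ ($m{\left(j,A \right)} = \frac{j + 0}{A - \left(A - j\right)} = \frac{j}{j} = 1$)
$S{\left(F \right)} = - F$
$\left(-1551 + m{\left(36,36 \right)}\right) S{\left(- \frac{9}{19} \right)} = \left(-1551 + 1\right) \left(- \frac{-9}{19}\right) = - 1550 \left(- \frac{-9}{19}\right) = - 1550 \left(\left(-1\right) \left(- \frac{9}{19}\right)\right) = \left(-1550\right) \frac{9}{19} = - \frac{13950}{19}$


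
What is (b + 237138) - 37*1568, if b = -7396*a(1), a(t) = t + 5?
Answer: 134746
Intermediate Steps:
a(t) = 5 + t
b = -44376 (b = -7396*(5 + 1) = -7396*6 = -44376)
(b + 237138) - 37*1568 = (-44376 + 237138) - 37*1568 = 192762 - 58016 = 134746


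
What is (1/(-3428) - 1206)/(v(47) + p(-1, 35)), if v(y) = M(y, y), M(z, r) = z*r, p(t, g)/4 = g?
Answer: -4134169/8052372 ≈ -0.51341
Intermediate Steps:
p(t, g) = 4*g
M(z, r) = r*z
v(y) = y² (v(y) = y*y = y²)
(1/(-3428) - 1206)/(v(47) + p(-1, 35)) = (1/(-3428) - 1206)/(47² + 4*35) = (-1/3428 - 1206)/(2209 + 140) = -4134169/3428/2349 = -4134169/3428*1/2349 = -4134169/8052372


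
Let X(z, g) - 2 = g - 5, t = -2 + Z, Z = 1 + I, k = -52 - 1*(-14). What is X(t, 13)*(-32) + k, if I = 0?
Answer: -358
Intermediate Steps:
k = -38 (k = -52 + 14 = -38)
Z = 1 (Z = 1 + 0 = 1)
t = -1 (t = -2 + 1 = -1)
X(z, g) = -3 + g (X(z, g) = 2 + (g - 5) = 2 + (-5 + g) = -3 + g)
X(t, 13)*(-32) + k = (-3 + 13)*(-32) - 38 = 10*(-32) - 38 = -320 - 38 = -358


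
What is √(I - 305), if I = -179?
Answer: 22*I ≈ 22.0*I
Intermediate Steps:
√(I - 305) = √(-179 - 305) = √(-484) = 22*I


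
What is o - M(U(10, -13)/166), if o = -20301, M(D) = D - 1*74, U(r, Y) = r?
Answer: -1678846/83 ≈ -20227.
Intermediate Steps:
M(D) = -74 + D (M(D) = D - 74 = -74 + D)
o - M(U(10, -13)/166) = -20301 - (-74 + 10/166) = -20301 - (-74 + 10*(1/166)) = -20301 - (-74 + 5/83) = -20301 - 1*(-6137/83) = -20301 + 6137/83 = -1678846/83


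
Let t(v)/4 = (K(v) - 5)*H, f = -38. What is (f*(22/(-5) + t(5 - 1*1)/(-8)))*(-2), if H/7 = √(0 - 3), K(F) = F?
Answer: -1672/5 + 266*I*√3 ≈ -334.4 + 460.73*I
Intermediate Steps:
H = 7*I*√3 (H = 7*√(0 - 3) = 7*√(-3) = 7*(I*√3) = 7*I*√3 ≈ 12.124*I)
t(v) = 28*I*√3*(-5 + v) (t(v) = 4*((v - 5)*(7*I*√3)) = 4*((-5 + v)*(7*I*√3)) = 4*(7*I*√3*(-5 + v)) = 28*I*√3*(-5 + v))
(f*(22/(-5) + t(5 - 1*1)/(-8)))*(-2) = -38*(22/(-5) + (28*I*√3*(-5 + (5 - 1*1)))/(-8))*(-2) = -38*(22*(-⅕) + (28*I*√3*(-5 + (5 - 1)))*(-⅛))*(-2) = -38*(-22/5 + (28*I*√3*(-5 + 4))*(-⅛))*(-2) = -38*(-22/5 + (28*I*√3*(-1))*(-⅛))*(-2) = -38*(-22/5 - 28*I*√3*(-⅛))*(-2) = -38*(-22/5 + 7*I*√3/2)*(-2) = (836/5 - 133*I*√3)*(-2) = -1672/5 + 266*I*√3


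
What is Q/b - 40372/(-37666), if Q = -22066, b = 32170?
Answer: 116907321/302928805 ≈ 0.38592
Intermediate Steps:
Q/b - 40372/(-37666) = -22066/32170 - 40372/(-37666) = -22066*1/32170 - 40372*(-1/37666) = -11033/16085 + 20186/18833 = 116907321/302928805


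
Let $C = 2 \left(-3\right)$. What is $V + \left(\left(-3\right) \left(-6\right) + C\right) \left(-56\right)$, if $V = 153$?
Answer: $-519$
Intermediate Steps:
$C = -6$
$V + \left(\left(-3\right) \left(-6\right) + C\right) \left(-56\right) = 153 + \left(\left(-3\right) \left(-6\right) - 6\right) \left(-56\right) = 153 + \left(18 - 6\right) \left(-56\right) = 153 + 12 \left(-56\right) = 153 - 672 = -519$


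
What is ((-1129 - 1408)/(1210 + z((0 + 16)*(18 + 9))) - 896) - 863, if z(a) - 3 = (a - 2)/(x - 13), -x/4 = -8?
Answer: -41344246/23477 ≈ -1761.1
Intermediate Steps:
x = 32 (x = -4*(-8) = 32)
z(a) = 55/19 + a/19 (z(a) = 3 + (a - 2)/(32 - 13) = 3 + (-2 + a)/19 = 3 + (-2 + a)*(1/19) = 3 + (-2/19 + a/19) = 55/19 + a/19)
((-1129 - 1408)/(1210 + z((0 + 16)*(18 + 9))) - 896) - 863 = ((-1129 - 1408)/(1210 + (55/19 + ((0 + 16)*(18 + 9))/19)) - 896) - 863 = (-2537/(1210 + (55/19 + (16*27)/19)) - 896) - 863 = (-2537/(1210 + (55/19 + (1/19)*432)) - 896) - 863 = (-2537/(1210 + (55/19 + 432/19)) - 896) - 863 = (-2537/(1210 + 487/19) - 896) - 863 = (-2537/23477/19 - 896) - 863 = (-2537*19/23477 - 896) - 863 = (-48203/23477 - 896) - 863 = -21083595/23477 - 863 = -41344246/23477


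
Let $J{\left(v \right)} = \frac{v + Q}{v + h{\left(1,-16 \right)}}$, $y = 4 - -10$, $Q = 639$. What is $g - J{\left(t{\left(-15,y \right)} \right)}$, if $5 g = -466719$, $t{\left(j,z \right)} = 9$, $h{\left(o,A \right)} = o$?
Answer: $- \frac{467043}{5} \approx -93409.0$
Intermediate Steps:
$y = 14$ ($y = 4 + 10 = 14$)
$J{\left(v \right)} = \frac{639 + v}{1 + v}$ ($J{\left(v \right)} = \frac{v + 639}{v + 1} = \frac{639 + v}{1 + v}$)
$g = - \frac{466719}{5}$ ($g = \frac{1}{5} \left(-466719\right) = - \frac{466719}{5} \approx -93344.0$)
$g - J{\left(t{\left(-15,y \right)} \right)} = - \frac{466719}{5} - \frac{639 + 9}{1 + 9} = - \frac{466719}{5} - \frac{1}{10} \cdot 648 = - \frac{466719}{5} - \frac{324}{5} = - \frac{467043}{5}$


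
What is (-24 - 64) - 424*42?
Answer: -17896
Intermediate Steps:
(-24 - 64) - 424*42 = -88 - 17808 = -17896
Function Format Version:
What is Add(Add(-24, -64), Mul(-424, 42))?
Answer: -17896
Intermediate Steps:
Add(Add(-24, -64), Mul(-424, 42)) = Add(-88, -17808) = -17896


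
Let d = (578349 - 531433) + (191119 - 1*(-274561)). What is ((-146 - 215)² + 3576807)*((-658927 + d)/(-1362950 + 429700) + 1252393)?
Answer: 2166438028760852684/466625 ≈ 4.6428e+12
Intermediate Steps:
d = 512596 (d = 46916 + (191119 + 274561) = 46916 + 465680 = 512596)
((-146 - 215)² + 3576807)*((-658927 + d)/(-1362950 + 429700) + 1252393) = ((-146 - 215)² + 3576807)*((-658927 + 512596)/(-1362950 + 429700) + 1252393) = ((-361)² + 3576807)*(-146331/(-933250) + 1252393) = (130321 + 3576807)*(-146331*(-1/933250) + 1252393) = 3707128*(146331/933250 + 1252393) = 3707128*(1168795913581/933250) = 2166438028760852684/466625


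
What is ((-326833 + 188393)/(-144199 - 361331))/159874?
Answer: 6922/4041055161 ≈ 1.7129e-6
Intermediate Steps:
((-326833 + 188393)/(-144199 - 361331))/159874 = -138440/(-505530)*(1/159874) = -138440*(-1/505530)*(1/159874) = (13844/50553)*(1/159874) = 6922/4041055161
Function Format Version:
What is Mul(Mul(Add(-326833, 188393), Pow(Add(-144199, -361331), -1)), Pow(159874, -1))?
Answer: Rational(6922, 4041055161) ≈ 1.7129e-6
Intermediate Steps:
Mul(Mul(Add(-326833, 188393), Pow(Add(-144199, -361331), -1)), Pow(159874, -1)) = Mul(Mul(-138440, Pow(-505530, -1)), Rational(1, 159874)) = Mul(Mul(-138440, Rational(-1, 505530)), Rational(1, 159874)) = Mul(Rational(13844, 50553), Rational(1, 159874)) = Rational(6922, 4041055161)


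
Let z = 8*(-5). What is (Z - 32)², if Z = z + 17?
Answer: 3025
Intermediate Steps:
z = -40
Z = -23 (Z = -40 + 17 = -23)
(Z - 32)² = (-23 - 32)² = (-55)² = 3025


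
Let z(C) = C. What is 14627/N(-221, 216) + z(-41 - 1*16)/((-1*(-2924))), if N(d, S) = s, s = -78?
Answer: -21386897/114036 ≈ -187.55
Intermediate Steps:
N(d, S) = -78
14627/N(-221, 216) + z(-41 - 1*16)/((-1*(-2924))) = 14627/(-78) + (-41 - 1*16)/((-1*(-2924))) = 14627*(-1/78) + (-41 - 16)/2924 = -14627/78 - 57*1/2924 = -14627/78 - 57/2924 = -21386897/114036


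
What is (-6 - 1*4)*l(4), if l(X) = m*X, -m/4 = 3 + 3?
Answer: 960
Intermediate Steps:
m = -24 (m = -4*(3 + 3) = -4*6 = -24)
l(X) = -24*X
(-6 - 1*4)*l(4) = (-6 - 1*4)*(-24*4) = (-6 - 4)*(-96) = -10*(-96) = 960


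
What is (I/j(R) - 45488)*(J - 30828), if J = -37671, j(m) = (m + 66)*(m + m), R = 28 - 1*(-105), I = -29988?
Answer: 11781298502730/3781 ≈ 3.1159e+9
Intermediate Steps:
R = 133 (R = 28 + 105 = 133)
j(m) = 2*m*(66 + m) (j(m) = (66 + m)*(2*m) = 2*m*(66 + m))
(I/j(R) - 45488)*(J - 30828) = (-29988*1/(266*(66 + 133)) - 45488)*(-37671 - 30828) = (-29988/(2*133*199) - 45488)*(-68499) = (-29988/52934 - 45488)*(-68499) = (-29988*1/52934 - 45488)*(-68499) = (-2142/3781 - 45488)*(-68499) = -171992270/3781*(-68499) = 11781298502730/3781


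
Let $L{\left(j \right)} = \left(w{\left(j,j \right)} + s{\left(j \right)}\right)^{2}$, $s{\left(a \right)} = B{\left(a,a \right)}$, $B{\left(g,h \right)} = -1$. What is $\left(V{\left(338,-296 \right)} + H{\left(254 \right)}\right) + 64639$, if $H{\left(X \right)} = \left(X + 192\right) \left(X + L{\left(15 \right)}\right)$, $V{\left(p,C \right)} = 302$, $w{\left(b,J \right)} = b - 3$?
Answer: $232191$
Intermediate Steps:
$w{\left(b,J \right)} = -3 + b$ ($w{\left(b,J \right)} = b - 3 = -3 + b$)
$s{\left(a \right)} = -1$
$L{\left(j \right)} = \left(-4 + j\right)^{2}$ ($L{\left(j \right)} = \left(\left(-3 + j\right) - 1\right)^{2} = \left(-4 + j\right)^{2}$)
$H{\left(X \right)} = \left(121 + X\right) \left(192 + X\right)$ ($H{\left(X \right)} = \left(X + 192\right) \left(X + \left(-4 + 15\right)^{2}\right) = \left(192 + X\right) \left(X + 11^{2}\right) = \left(192 + X\right) \left(X + 121\right) = \left(192 + X\right) \left(121 + X\right) = \left(121 + X\right) \left(192 + X\right)$)
$\left(V{\left(338,-296 \right)} + H{\left(254 \right)}\right) + 64639 = \left(302 + \left(23232 + 254^{2} + 313 \cdot 254\right)\right) + 64639 = \left(302 + \left(23232 + 64516 + 79502\right)\right) + 64639 = \left(302 + 167250\right) + 64639 = 167552 + 64639 = 232191$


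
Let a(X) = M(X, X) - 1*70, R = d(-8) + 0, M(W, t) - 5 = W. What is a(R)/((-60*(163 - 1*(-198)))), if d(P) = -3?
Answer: 17/5415 ≈ 0.0031394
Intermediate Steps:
M(W, t) = 5 + W
R = -3 (R = -3 + 0 = -3)
a(X) = -65 + X (a(X) = (5 + X) - 1*70 = (5 + X) - 70 = -65 + X)
a(R)/((-60*(163 - 1*(-198)))) = (-65 - 3)/((-60*(163 - 1*(-198)))) = -68*(-1/(60*(163 + 198))) = -68/((-60*361)) = -68/(-21660) = -68*(-1/21660) = 17/5415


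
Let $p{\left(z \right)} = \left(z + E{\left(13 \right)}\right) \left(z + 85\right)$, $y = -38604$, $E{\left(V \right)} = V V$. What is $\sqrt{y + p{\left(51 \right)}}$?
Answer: $2 i \sqrt{2171} \approx 93.188 i$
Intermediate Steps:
$E{\left(V \right)} = V^{2}$
$p{\left(z \right)} = \left(85 + z\right) \left(169 + z\right)$ ($p{\left(z \right)} = \left(z + 13^{2}\right) \left(z + 85\right) = \left(z + 169\right) \left(85 + z\right) = \left(169 + z\right) \left(85 + z\right) = \left(85 + z\right) \left(169 + z\right)$)
$\sqrt{y + p{\left(51 \right)}} = \sqrt{-38604 + \left(14365 + 51^{2} + 254 \cdot 51\right)} = \sqrt{-38604 + \left(14365 + 2601 + 12954\right)} = \sqrt{-38604 + 29920} = \sqrt{-8684} = 2 i \sqrt{2171}$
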